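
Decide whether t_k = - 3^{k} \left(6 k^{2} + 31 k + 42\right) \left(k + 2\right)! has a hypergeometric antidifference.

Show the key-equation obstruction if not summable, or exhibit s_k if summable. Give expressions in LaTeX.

t_(k+1)/t_k = 3*(6*k**3 + 61*k**2 + 208*k + 237)/(6*k**2 + 31*k + 42).
Normal form (A,B,C) = (3*k + 9, 1, k**2 + 31*k/6 + 7).
Set up (3*k + 9)·f(k+1) − (1)·f(k) − (k**2 + 31*k/6 + 7) = 0.
From deg A=1, deg B=0, deg C=2: d=1.
A polynomial solution: f(k) = (2*k + 3)/6.
Then R = B(k−1)f/C = (2*k + 3)/(6*k**2 + 31*k + 42), so s_k = R(k)·t_k = -3**k*(2*k + 3)*factorial(k + 2).
Verify: -3**k*(6*k**2 + 31*k + 42)*factorial(k + 2) matches t_k.

Yes. s_k = - 3^{k} \left(2 k + 3\right) \left(k + 2\right)!.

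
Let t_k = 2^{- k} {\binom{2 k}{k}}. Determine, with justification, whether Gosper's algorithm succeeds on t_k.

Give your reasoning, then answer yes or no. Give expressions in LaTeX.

Ratio r(k) = (2*k + 1)/(k + 1).
Normal form (A,B,C) = (2*k + 1, k + 1, 1).
Set up (2*k + 1)·f(k+1) − (k)·f(k) − (1) = 0.
d = -1 from the (1,1,0) case.
d = -1 < 0 ⇒ no nonzero polynomial f; not summable.

No; the degree bound rules out any f.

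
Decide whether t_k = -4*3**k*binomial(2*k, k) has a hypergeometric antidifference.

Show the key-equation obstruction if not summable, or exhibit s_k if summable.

No — t_k has no hypergeometric antidifference.

Compute t_(k+1)/t_k: get 6*(2*k + 1)/(k + 1).
Factor: A=12*k + 6; B=k + 1; C=1.
Solve (12*k + 6)·f(k+1) − (k)·f(k) = 1.
d = -1 from the (1,1,0) case.
Negative degree bound (-1): no f exists, t_k not Gosper-summable.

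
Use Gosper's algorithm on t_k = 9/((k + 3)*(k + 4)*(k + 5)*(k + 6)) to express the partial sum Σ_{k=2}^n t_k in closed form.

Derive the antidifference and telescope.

Ratio r(k) = (k + 3)/(k + 7).
Take A(k)=k + 3, B(k)=k + 7, C(k)=1.
f must satisfy (k + 3)·f(k+1) − (k + 6)·f(k) = 1.
Bound: deg f ≤ 3.
Solving with deg f ≤ 3: f(k) = k*(k**2 + 12*k + 47)/180.
So s_k = (B(k−1)f/C)·t_k = (k*(k + 6)*(k**2 + 12*k + 47)/180)·t_k = k*(k**2 + 12*k + 47)/(20*(k + 3)*(k + 4)*(k + 5)).
s_(k+1) − s_k = 9/(k**4 + 18*k**3 + 119*k**2 + 342*k + 360) = t_k.
Evaluate: s_(n+1) = (n**3 + 15*n**2 + 74*n + 60)/(20*(n**3 + 15*n**2 + 74*n + 120)); subtract s_(2) = 1/28 ⇒ S(n) = (n**3 + 15*n**2 + 74*n - 90)/(70*(n**3 + 15*n**2 + 74*n + 120)).

S(n) = (n**3 + 15*n**2 + 74*n - 90)/(70*(n**3 + 15*n**2 + 74*n + 120))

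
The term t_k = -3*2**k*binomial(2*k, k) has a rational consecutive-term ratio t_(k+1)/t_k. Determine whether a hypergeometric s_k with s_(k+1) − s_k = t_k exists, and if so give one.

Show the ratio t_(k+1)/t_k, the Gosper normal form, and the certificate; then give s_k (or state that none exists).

Step 1: r(k) = 4*(2*k + 1)/(k + 1).
Factor: A=8*k + 4; B=k + 1; C=1.
Need (8*k + 4)·f(k+1) − (k)·f(k) = 1.
Bound: deg f ≤ -1.
d = -1 < 0 ⇒ no nonzero polynomial f; not summable.

none (Gosper's algorithm certifies no s_k)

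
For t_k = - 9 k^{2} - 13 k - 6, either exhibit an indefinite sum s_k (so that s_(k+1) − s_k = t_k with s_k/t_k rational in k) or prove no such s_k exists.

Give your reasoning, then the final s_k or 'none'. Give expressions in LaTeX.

s_k = k \left(- 3 k^{2} - 2 k - 1\right)

r(k) = (9*k**2 + 31*k + 28)/(9*k**2 + 13*k + 6) after simplifying.
Take A(k)=1, B(k)=1, C(k)=k**2 + 13*k/9 + 2/3.
Key eq: (1)·f(k+1) = (1)·f(k) + (k**2 + 13*k/9 + 2/3).
Degrees (0,0,2) ⇒ d ≤ 3.
Solving with deg f ≤ 3: f(k) = k*(3*k**2 + 2*k + 1)/9.
Then R = B(k−1)f/C = k*(3*k**2 + 2*k + 1)/(9*k**2 + 13*k + 6), so s_k = R(k)·t_k = k*(-3*k**2 - 2*k - 1).
s_(k+1) − s_k = -9*k**2 - 13*k - 6 = t_k.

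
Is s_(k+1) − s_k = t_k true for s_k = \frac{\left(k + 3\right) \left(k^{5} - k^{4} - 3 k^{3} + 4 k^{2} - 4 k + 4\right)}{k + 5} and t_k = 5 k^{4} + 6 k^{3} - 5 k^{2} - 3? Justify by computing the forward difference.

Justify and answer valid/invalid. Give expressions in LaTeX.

Invalid: residual \frac{2 \left(- 4 k^{5} - 32 k^{4} - 28 k^{3} + 29 k^{2} - k + 19\right)}{k^{2} + 11 k + 30} ≠ 0.

s_(k+1) = (k**6 + 8*k**5 + 19*k**4 + 11*k**3 - 8*k**2 - 15*k + 4)/(k + 6)
s_(k+1) − s_k = (5*k**6 + 53*k**5 + 147*k**4 + 69*k**3 - 95*k**2 - 35*k - 52)/(k**2 + 11*k + 30)
(s_(k+1) − s_k) − t_k = 2*(-4*k**5 - 32*k**4 - 28*k**3 + 29*k**2 - k + 19)/(k**2 + 11*k + 30)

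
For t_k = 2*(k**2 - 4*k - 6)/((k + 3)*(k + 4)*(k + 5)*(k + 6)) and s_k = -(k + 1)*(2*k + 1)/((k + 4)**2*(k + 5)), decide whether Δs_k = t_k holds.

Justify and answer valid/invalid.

Invalid: residual (-4*k**3 - 15*k**2 + 25*k + 42)/(k**6 + 27*k**5 + 301*k**4 + 1773*k**3 + 5818*k**2 + 10080*k + 7200) ≠ 0.

s_(k+1) = -(k + 2)*(2*k + 3)/((k + 5)**2*(k + 6))
s_(k+1) − s_k = (2*k**3 - 59*k - 66)/(k**5 + 24*k**4 + 229*k**3 + 1086*k**2 + 2560*k + 2400)
(s_(k+1) − s_k) − t_k = (-4*k**3 - 15*k**2 + 25*k + 42)/(k**6 + 27*k**5 + 301*k**4 + 1773*k**3 + 5818*k**2 + 10080*k + 7200)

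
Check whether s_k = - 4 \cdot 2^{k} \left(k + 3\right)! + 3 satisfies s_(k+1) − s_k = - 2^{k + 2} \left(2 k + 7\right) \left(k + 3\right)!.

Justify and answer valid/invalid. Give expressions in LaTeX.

s_(k+1) = -4*2**(k + 1)*factorial(k + 4) + 3
s_(k+1) − s_k = -2**(k + 2)*(2*k + 7)*factorial(k + 3)
(s_(k+1) − s_k) − t_k = 0

valid; difference matches t_k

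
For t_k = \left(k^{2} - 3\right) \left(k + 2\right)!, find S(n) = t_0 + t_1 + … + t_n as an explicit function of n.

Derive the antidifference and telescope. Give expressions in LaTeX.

Compute t_(k+1)/t_k: get (k + 3)*((k + 1)**2 - 3)/(k**2 - 3).
Normal form (A,B,C) = (k + 3, 1, k**2 - 3).
Solve (k + 3)·f(k+1) − (1)·f(k) = k**2 - 3.
Bound: deg f ≤ 1.
Match coefficients ⇒ f(k) = k - 3.
Get s_k = R·t_k = (k - 3)*factorial(k + 2) with R(k) = B(k−1)f(k)/C(k) = (k - 3)/(k**2 - 3).
Check: Δs_k = (k**2 - 3)*factorial(k + 2). ✓
s_(n+1) = (n - 2)*factorial(n + 3) and s_(0) = -6, so S(n) = n*factorial(n + 3) - 2*factorial(n + 3) + 6.

S(n) = n \left(n + 3\right)! - 2 \left(n + 3\right)! + 6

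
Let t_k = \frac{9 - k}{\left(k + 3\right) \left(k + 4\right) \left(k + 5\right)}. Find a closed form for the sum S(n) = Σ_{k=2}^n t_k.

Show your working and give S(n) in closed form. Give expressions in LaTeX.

Compute t_(k+1)/t_k: get (k - 8)*(k + 3)/((k - 9)*(k + 6)).
Normal form (A,B,C) = (k + 3, k + 6, k - 9).
Set up (k + 3)·f(k+1) − (k + 5)·f(k) − (k - 9) = 0.
Bound: deg f ≤ 2.
Solve for f: f(k) = -k*(k + 11)/4 (degree 2 ≤ 2).
R(k) = B(k−1)·f(k)/C(k) = -k*(k + 5)*(k + 11)/(4*(k - 9)); s_k = R·t_k = k*(k + 11)/(4*(k + 3)*(k + 4)).
Verify: (9 - k)/(k**3 + 12*k**2 + 47*k + 60) matches t_k.
Evaluate: s_(n+1) = (n**2 + 13*n + 12)/(4*(n**2 + 9*n + 20)); subtract s_(2) = 13/60 ⇒ S(n) = (n**2 + 39*n - 40)/(30*(n**2 + 9*n + 20)).

S(n) = \frac{n^{2} + 39 n - 40}{30 \left(n^{2} + 9 n + 20\right)}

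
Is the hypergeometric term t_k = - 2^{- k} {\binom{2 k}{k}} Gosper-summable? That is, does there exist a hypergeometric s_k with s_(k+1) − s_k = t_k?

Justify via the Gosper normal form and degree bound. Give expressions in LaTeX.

No — key equation has no polynomial f.

r(k) = (2*k + 1)/(k + 1) after simplifying.
A = 2*k + 1, B = k + 1, C = 1.
Solve (2*k + 1)·f(k+1) − (k)·f(k) = 1.
Degrees (1,1,0) ⇒ d ≤ -1.
deg f ≤ -1 is impossible — no certificate.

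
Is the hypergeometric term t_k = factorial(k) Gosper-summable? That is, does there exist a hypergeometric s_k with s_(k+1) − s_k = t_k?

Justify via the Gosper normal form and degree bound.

t_(k+1)/t_k = k + 1.
Take A(k)=k + 1, B(k)=1, C(k)=1.
f must satisfy (k + 1)·f(k+1) − (1)·f(k) = 1.
deg f ≤ -1 (via 1,0,0).
deg f ≤ -1 is impossible — no certificate.

No — negative degree bound, so no certificate f.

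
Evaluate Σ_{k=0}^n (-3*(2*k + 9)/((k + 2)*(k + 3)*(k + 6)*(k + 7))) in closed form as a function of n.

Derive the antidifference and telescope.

S(n) = (-n**2 - 10*n - 9)/(4*(n**2 + 10*n + 21))

Step 1: r(k) = (k + 2)*(k + 6)*(2*k + 11)/((k + 4)*(k + 8)*(2*k + 9)).
Factor: A=k + 2; B=k + 8; C=k**3 + 27*k**2/2 + 121*k/2 + 90.
Need (k + 2)·f(k+1) − (k + 7)·f(k) = k**3 + 27*k**2/2 + 121*k/2 + 90.
Degrees (1,1,3) ⇒ d ≤ 5.
A polynomial solution: f(k) = k*(k + 3)*(k + 4)*(k + 5)*(k + 8)/24.
Then R = B(k−1)f/C = k*(k + 3)*(k + 7)*(k + 8)/(12*(2*k + 9)), so s_k = R(k)·t_k = k*(-k - 8)/(4*(k**2 + 8*k + 12)).
Verify: 3*(-2*k - 9)/(k**4 + 18*k**3 + 113*k**2 + 288*k + 252) matches t_k.
Evaluate: s_(n+1) = (-n**2 - 10*n - 9)/(4*(n**2 + 10*n + 21)); subtract s_(0) = 0 ⇒ S(n) = (-n**2 - 10*n - 9)/(4*(n**2 + 10*n + 21)).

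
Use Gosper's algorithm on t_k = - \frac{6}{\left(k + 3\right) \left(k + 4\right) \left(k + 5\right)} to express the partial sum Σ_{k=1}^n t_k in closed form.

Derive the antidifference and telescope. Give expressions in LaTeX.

r(k) = (k + 3)/(k + 6) after simplifying.
Gosper form: A/B · C(k+1)/C(k) with A=k + 3, B=k + 6, C=1.
Key eq: (k + 3)·f(k+1) = (k + 5)·f(k) + (1).
deg f ≤ 2 (via 1,1,0).
Solving with deg f ≤ 2: f(k) = k*(k + 7)/24.
R(k) = B(k−1)·f(k)/C(k) = k*(k + 5)*(k + 7)/24; s_k = R·t_k = k*(-k - 7)/(4*(k + 3)*(k + 4)).
Verify: -6/(k**3 + 12*k**2 + 47*k + 60) matches t_k.
Σ_(k=1)^n t_k = s_(n+1) − s_(1) = ((-n**2 - 9*n - 8)/(4*(n**2 + 9*n + 20))) − (-1/10), i.e. 3*n*(-n - 9)/(20*(n**2 + 9*n + 20)).

S(n) = \frac{3 n \left(- n - 9\right)}{20 \left(n^{2} + 9 n + 20\right)}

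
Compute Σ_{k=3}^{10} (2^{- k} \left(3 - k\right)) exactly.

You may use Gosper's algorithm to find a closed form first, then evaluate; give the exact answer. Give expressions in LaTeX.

Σ = -247/1024

Compute t_(k+1)/t_k: get (k - 2)/(2*(k - 3)).
Take A(k)=1/2, B(k)=1, C(k)=k - 3.
Need (1/2)·f(k+1) − (1)·f(k) = k - 3.
Degrees (0,0,1) ⇒ d ≤ 1.
Match coefficients ⇒ f(k) = -2*(k - 2).
So s_k = (B(k−1)f/C)·t_k = (-2*(k - 2)/(k - 3))·t_k = 2**(1 - k)*(k - 2).
Verify: (3 - k)/2**k matches t_k.
Sum = s_(11) − s_(3); s_(11) = 9/1024, s_(3) = 1/4 ⇒ -247/1024.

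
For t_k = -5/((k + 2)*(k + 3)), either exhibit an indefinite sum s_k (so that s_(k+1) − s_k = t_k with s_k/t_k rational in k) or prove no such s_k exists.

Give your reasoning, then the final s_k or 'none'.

Step 1: r(k) = (k + 2)/(k + 4).
So A=k + 2 and B=k + 4, with C=1.
Need (k + 2)·f(k+1) − (k + 3)·f(k) = 1.
Bound: deg f ≤ 1.
Match coefficients ⇒ f(k) = k/2.
R(k) = B(k−1)·f(k)/C(k) = k*(k + 3)/2; s_k = R·t_k = -5*k/(2*k + 4).
Δs = -5/(k**2 + 5*k + 6), as required.

s_k = -5*k/(2*k + 4)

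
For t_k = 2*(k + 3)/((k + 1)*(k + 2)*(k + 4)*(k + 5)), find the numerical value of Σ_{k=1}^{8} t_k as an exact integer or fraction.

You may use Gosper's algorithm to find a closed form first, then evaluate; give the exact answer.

t_(k+1)/t_k = (k + 1)*(k + 4)**2/((k + 3)**2*(k + 6)).
A = k + 1, B = k + 6, C = k**2 + 6*k + 9.
f must satisfy (k + 1)·f(k+1) − (k + 5)·f(k) = k**2 + 6*k + 9.
deg f ≤ 4 (via 1,1,2).
Solve for f: f(k) = k*(k + 2)*(k + 3)*(k + 5)/8 (degree 4 ≤ 4).
R(k) = B(k−1)·f(k)/C(k) = k*(k + 2)*(k + 5)**2/(8*(k + 3)); s_k = R·t_k = k*(k + 5)/(4*(k**2 + 5*k + 4)).
Check: Δs_k = 2*(k + 3)/(k**4 + 12*k**3 + 49*k**2 + 78*k + 40). ✓
Sum = s_(9) − s_(1); s_(9) = 63/260, s_(1) = 3/20 ⇒ 6/65.

Σ = 6/65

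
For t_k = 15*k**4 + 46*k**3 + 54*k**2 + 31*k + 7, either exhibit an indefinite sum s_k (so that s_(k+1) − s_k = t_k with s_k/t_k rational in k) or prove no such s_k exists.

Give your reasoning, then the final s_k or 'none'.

Step 1: r(k) = (15*k**4 + 106*k**3 + 282*k**2 + 337*k + 153)/(15*k**4 + 46*k**3 + 54*k**2 + 31*k + 7).
A = 1, B = 1, C = k**4 + 46*k**3/15 + 18*k**2/5 + 31*k/15 + 7/15.
f must satisfy (1)·f(k+1) − (1)·f(k) = k**4 + 46*k**3/15 + 18*k**2/5 + 31*k/15 + 7/15.
Bound: deg f ≤ 5.
Match coefficients ⇒ f(k) = k**4*(3*k + 4)/15.
Certificate R = B(k−1)f/C = k**4*(3*k + 4)/(15*k**4 + 46*k**3 + 54*k**2 + 31*k + 7) gives s_k = k**4*(3*k + 4).
Check: Δs_k = -k**4*(3*k + 4) + (k + 1)**4*(3*k + 7). ✓

s_k = k**4*(3*k + 4)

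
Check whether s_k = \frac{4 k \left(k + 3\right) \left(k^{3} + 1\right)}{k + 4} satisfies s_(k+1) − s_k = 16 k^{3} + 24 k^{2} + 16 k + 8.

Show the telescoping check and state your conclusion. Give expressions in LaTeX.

Invalid: residual \frac{4 \left(- 3 k^{4} - 22 k^{3} - 28 k^{2} - 17 k - 8\right)}{k^{2} + 9 k + 20} ≠ 0.

s_(k+1) = 4*(k + 1)*(k + 4)*((k + 1)**3 + 1)/(k + 5)
s_(k+1) − s_k = 4*(4*k**5 + 39*k**4 + 116*k**3 + 130*k**2 + 81*k + 32)/(k**2 + 9*k + 20)
(s_(k+1) − s_k) − t_k = 4*(-3*k**4 - 22*k**3 - 28*k**2 - 17*k - 8)/(k**2 + 9*k + 20)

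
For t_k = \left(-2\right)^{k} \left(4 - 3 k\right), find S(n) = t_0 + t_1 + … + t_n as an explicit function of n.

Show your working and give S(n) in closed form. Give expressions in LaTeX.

Step 1: r(k) = 2*(1 - 3*k)/(3*k - 4).
A = -2, B = 1, C = k - 4/3.
Solve (-2)·f(k+1) − (1)·f(k) = k - 4/3.
Degrees (0,0,1) ⇒ d ≤ 1.
Coefficient equations give f(k) = -(k - 2)/3.
Get s_k = R·t_k = (-2)**k*(k - 2) with R(k) = B(k−1)f(k)/C(k) = -(k - 2)/(3*k - 4).
Check: Δs_k = (-2)**k*(4 - 3*k). ✓
Evaluate: s_(n+1) = (-2)**(n + 1)*(n - 1); subtract s_(0) = -2 ⇒ S(n) = -2*(-2)**n*n + 2*(-2)**n + 2.

S(n) = - 2 \left(-2\right)^{n} n + 2 \left(-2\right)^{n} + 2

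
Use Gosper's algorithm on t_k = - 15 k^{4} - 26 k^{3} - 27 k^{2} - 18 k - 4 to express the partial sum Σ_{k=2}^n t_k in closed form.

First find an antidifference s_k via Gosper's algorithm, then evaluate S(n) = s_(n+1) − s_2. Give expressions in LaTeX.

S(n) = - 3 n^{5} - 14 n^{4} - 27 n^{3} - 29 n^{2} - 17 n + 90

Ratio r(k) = (15*k**4 + 86*k**3 + 195*k**2 + 210*k + 90)/(15*k**4 + 26*k**3 + 27*k**2 + 18*k + 4).
Normal form (A,B,C) = (1, 1, k**4 + 26*k**3/15 + 9*k**2/5 + 6*k/5 + 4/15).
Solve (1)·f(k+1) − (1)·f(k) = k**4 + 26*k**3/15 + 9*k**2/5 + 6*k/5 + 4/15.
d = 5 from the (0,0,4) case.
A polynomial solution: f(k) = k*(3*k**4 - k**3 + k**2 + 2*k - 1)/15.
So s_k = (B(k−1)f/C)·t_k = (k*(3*k**4 - k**3 + k**2 + 2*k - 1)/(15*k**4 + 26*k**3 + 27*k**2 + 18*k + 4))·t_k = k*(-3*k**4 + k**3 - k**2 - 2*k + 1).
Δs = -15*k**4 - 26*k**3 - 27*k**2 - 18*k - 4, as required.
Telescope: S(n) = s_(n+1) − s_(2) = -3*n**5 - 14*n**4 - 27*n**3 - 29*n**2 - 17*n - 4 − (-94) = -3*n**5 - 14*n**4 - 27*n**3 - 29*n**2 - 17*n + 90.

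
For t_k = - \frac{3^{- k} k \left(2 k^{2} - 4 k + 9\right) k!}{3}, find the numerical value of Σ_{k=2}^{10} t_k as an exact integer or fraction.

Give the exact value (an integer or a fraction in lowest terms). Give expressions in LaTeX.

Σ = -97082086/2187

t_(k+1)/t_k = (k + 1)**2*(-4*k + 2*(k + 1)**2 + 5)/(3*k*(2*k**2 - 4*k + 9)).
So A=k/3 + 1/3 and B=1, with C=k**3 - 2*k**2 + 9*k/2.
Key eq: (k/3 + 1/3)·f(k+1) = (1)·f(k) + (k**3 - 2*k**2 + 9*k/2).
From deg A=1, deg B=0, deg C=3: d=2.
Solving with deg f ≤ 2: f(k) = 3*(2*k**2 - 4*k - 1)/2.
So s_k = (B(k−1)f/C)·t_k = (3*(2*k**2 - 4*k - 1)/(k*(2*k**2 - 4*k + 9)))·t_k = (-2*k**2 + 4*k + 1)*factorial(k)/3**k.
Δs = -k*(2*k**2 - 4*k + 9)*factorial(k)/(3*3**k), as required.
Σ_(k=2)^(10) t_k = s_(11) − s_(2) = -97081600/2187 − (2/9) = -97082086/2187.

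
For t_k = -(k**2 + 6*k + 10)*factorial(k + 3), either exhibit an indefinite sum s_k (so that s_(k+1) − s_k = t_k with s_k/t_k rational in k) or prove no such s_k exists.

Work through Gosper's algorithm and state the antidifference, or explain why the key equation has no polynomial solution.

s_k = -(k + 2)*factorial(k + 3)

The ratio is (k + 4)*(6*k + (k + 1)**2 + 16)/(k**2 + 6*k + 10).
So A=k + 4 and B=1, with C=k**2 + 6*k + 10.
Solve (k + 4)·f(k+1) − (1)·f(k) = k**2 + 6*k + 10.
deg f ≤ 1 (via 1,0,2).
Solve for f: f(k) = k + 2 (degree 1 ≤ 1).
Then R = B(k−1)f/C = (k + 2)/(k**2 + 6*k + 10), so s_k = R(k)·t_k = -(k + 2)*factorial(k + 3).
s_(k+1) − s_k = -(k**2 + 6*k + 10)*factorial(k + 3) = t_k.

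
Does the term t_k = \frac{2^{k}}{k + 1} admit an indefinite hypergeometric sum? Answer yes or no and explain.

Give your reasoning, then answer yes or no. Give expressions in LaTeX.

No; the degree bound rules out any f.

Compute t_(k+1)/t_k: get 2*(k + 1)/(k + 2).
A = 2*k + 2, B = k + 2, C = 1.
Set up (2*k + 2)·f(k+1) − (k + 1)·f(k) − (1) = 0.
Bound: deg f ≤ -1.
deg f ≤ -1 is impossible — no certificate.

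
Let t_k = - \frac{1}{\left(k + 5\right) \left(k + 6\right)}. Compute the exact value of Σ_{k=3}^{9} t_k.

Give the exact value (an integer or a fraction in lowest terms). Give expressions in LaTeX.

Σ = -7/120

Compute t_(k+1)/t_k: get (k + 5)/(k + 7).
So A=k + 5 and B=k + 7, with C=1.
f must satisfy (k + 5)·f(k+1) − (k + 6)·f(k) = 1.
From deg A=1, deg B=1, deg C=0: d=1.
Solving with deg f ≤ 1: f(k) = k/5.
Then R = B(k−1)f/C = k*(k + 6)/5, so s_k = R(k)·t_k = -k/(5*k + 25).
Δs = -1/(k**2 + 11*k + 30), as required.
Telescoping: Σ = s_(10) − s_(3) = -2/15 − (-3/40) = -7/120.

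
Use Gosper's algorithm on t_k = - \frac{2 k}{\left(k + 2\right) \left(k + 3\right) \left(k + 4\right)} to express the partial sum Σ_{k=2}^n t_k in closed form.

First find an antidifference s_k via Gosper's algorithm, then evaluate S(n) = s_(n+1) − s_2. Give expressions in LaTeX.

Ratio r(k) = (k + 1)*(k + 2)/(k*(k + 5)).
Take A(k)=k + 2, B(k)=k + 5, C(k)=k.
Set up (k + 2)·f(k+1) − (k + 4)·f(k) − (k) = 0.
deg f ≤ 2 (via 1,1,1).
Coefficient equations give f(k) = k*(k - 1)/6.
R(k) = B(k−1)·f(k)/C(k) = (k - 1)*(k + 4)/6; s_k = R·t_k = k*(1 - k)/(3*(k + 2)*(k + 3)).
Check: Δs_k = -2*k/(k**3 + 9*k**2 + 26*k + 24). ✓
Telescope: S(n) = s_(n+1) − s_(2) = n*(-n - 1)/(3*(n**2 + 7*n + 12)) − (-1/30) = (-3*n**2 - n + 4)/(10*(n**2 + 7*n + 12)).

S(n) = \frac{- 3 n^{2} - n + 4}{10 \left(n^{2} + 7 n + 12\right)}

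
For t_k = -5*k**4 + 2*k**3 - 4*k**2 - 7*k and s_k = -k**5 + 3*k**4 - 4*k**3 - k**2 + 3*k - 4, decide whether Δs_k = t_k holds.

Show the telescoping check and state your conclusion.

valid; difference matches t_k

s_(k+1) = -k**5 - 2*k**4 - 2*k**3 - 5*k**2 - 4*k - 4
s_(k+1) − s_k = k*(-5*k**3 + 2*k**2 - 4*k - 7)
(s_(k+1) − s_k) − t_k = 0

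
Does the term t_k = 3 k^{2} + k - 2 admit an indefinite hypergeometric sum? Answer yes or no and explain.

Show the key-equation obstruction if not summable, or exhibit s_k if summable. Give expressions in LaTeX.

Ratio r(k) = (k + 3*(k + 1)**2 - 1)/(3*k**2 + k - 2).
Normal form (A,B,C) = (1, 1, k**2 + k/3 - 2/3).
f must satisfy (1)·f(k+1) − (1)·f(k) = k**2 + k/3 - 2/3.
d = 3 from the (0,0,2) case.
Solve for f: f(k) = k*(k - 2)*(k + 1)/3 (degree 3 ≤ 3).
R(k) = B(k−1)·f(k)/C(k) = k*(k - 2)/(3*k - 2); s_k = R·t_k = k*(k**2 - k - 2).
Check: Δs_k = 3*k**2 + k - 2. ✓

Yes. s_k = k \left(k^{2} - k - 2\right).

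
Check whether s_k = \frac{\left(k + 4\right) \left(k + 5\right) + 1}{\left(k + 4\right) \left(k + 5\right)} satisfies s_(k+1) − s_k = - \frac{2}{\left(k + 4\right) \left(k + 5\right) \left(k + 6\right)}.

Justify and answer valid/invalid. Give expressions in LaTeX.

valid (s_(k+1) − s_k reduces to t_k)

s_(k+1) = ((k + 5)*(k + 6) + 1)/((k + 5)*(k + 6))
s_(k+1) − s_k = -2/(k**3 + 15*k**2 + 74*k + 120)
(s_(k+1) − s_k) − t_k = 0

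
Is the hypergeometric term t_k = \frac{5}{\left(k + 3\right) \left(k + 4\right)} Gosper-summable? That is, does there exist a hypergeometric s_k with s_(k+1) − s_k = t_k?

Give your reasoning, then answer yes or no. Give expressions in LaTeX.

Step 1: r(k) = (k + 3)/(k + 5).
Factor: A=k + 3; B=k + 5; C=1.
Key eq: (k + 3)·f(k+1) = (k + 4)·f(k) + (1).
Bound: deg f ≤ 1.
Solve for f: f(k) = k/3 (degree 1 ≤ 1).
So s_k = (B(k−1)f/C)·t_k = (k*(k + 4)/3)·t_k = 5*k/(3*(k + 3)).
s_(k+1) − s_k = 5/(k**2 + 7*k + 12) = t_k.

Yes. s_k = \frac{5 k}{3 \left(k + 3\right)}.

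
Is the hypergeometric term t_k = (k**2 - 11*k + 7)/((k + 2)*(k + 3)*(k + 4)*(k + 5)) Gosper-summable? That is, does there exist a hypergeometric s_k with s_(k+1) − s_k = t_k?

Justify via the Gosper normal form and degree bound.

The ratio is -(k + 2)*(11*k - (k + 1)**2 + 4)/((k + 6)*(k**2 - 11*k + 7)).
Gosper form: A/B · C(k+1)/C(k) with A=k + 2, B=k + 6, C=k**2 - 11*k + 7.
Need (k + 2)·f(k+1) − (k + 5)·f(k) = k**2 - 11*k + 7.
From deg A=1, deg B=1, deg C=2: d=3.
Solve for f: f(k) = k*(k**2 - 15*k + 98)/24 (degree 3 ≤ 3).
Certificate R = B(k−1)f/C = k*(k + 5)*(k**2 - 15*k + 98)/(24*(k**2 - 11*k + 7)) gives s_k = k*(k**2 - 15*k + 98)/(24*(k + 2)*(k + 3)*(k + 4)).
Check: Δs_k = (k**2 - 11*k + 7)/(k**4 + 14*k**3 + 71*k**2 + 154*k + 120). ✓

Yes. s_k = k*(k**2 - 15*k + 98)/(24*(k + 2)*(k + 3)*(k + 4)).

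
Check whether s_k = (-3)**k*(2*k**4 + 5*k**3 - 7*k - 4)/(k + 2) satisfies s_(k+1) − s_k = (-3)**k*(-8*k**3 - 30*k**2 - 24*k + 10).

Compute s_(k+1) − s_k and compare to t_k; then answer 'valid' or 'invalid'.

s_(k+1) = (-3)**(k + 1)*(-7*k + 2*(k + 1)**4 + 5*(k + 1)**3 - 11)/(k + 3)
s_(k+1) − s_k = (-3)**k*(-8*k**5 - 62*k**4 - 174*k**3 - 203*k**2 - 59*k + 36)/(k**2 + 5*k + 6)
(s_(k+1) − s_k) − t_k = (-3)**k*(8*k**4 + 48*k**3 + 87*k**2 + 35*k - 24)/(k**2 + 5*k + 6)

Invalid: residual (-3)**k*(8*k**4 + 48*k**3 + 87*k**2 + 35*k - 24)/(k**2 + 5*k + 6) ≠ 0.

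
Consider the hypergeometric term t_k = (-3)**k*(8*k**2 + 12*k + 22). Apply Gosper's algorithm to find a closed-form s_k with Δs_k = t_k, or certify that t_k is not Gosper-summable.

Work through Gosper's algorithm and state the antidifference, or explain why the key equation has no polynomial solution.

Ratio r(k) = 3*(-4*k**2 - 14*k - 21)/(4*k**2 + 6*k + 11).
Take A(k)=-3, B(k)=1, C(k)=k**2 + 3*k/2 + 11/4.
Solve (-3)·f(k+1) − (1)·f(k) = k**2 + 3*k/2 + 11/4.
deg f ≤ 2 (via 0,0,2).
Solve for f: f(k) = -(k**2 + 2)/4 (degree 2 ≤ 2).
R(k) = B(k−1)·f(k)/C(k) = -(k**2 + 2)/(4*k**2 + 6*k + 11); s_k = R·t_k = -2*(-3)**k*(k**2 + 2).
Verify: (-3)**k*(8*k**2 + 12*k + 22) matches t_k.

s_k = -2*(-3)**k*(k**2 + 2)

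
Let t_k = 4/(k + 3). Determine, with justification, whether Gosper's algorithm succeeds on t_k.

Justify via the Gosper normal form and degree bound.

Step 1: r(k) = (k + 3)/(k + 4).
Take A(k)=k + 3, B(k)=k + 4, C(k)=1.
f must satisfy (k + 3)·f(k+1) − (k + 3)·f(k) = 1.
Degrees (1,1,0) ⇒ d ≤ 0.
Generic f = c0 gives residual -1; -1 = 0 cannot hold, so t_k is not Gosper-summable.

No — the linear system for f has no solution.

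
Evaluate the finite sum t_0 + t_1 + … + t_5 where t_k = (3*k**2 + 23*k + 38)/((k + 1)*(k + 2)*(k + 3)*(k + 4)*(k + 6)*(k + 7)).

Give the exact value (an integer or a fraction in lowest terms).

Ratio r(k) = (k + 1)*(k + 6)*(23*k + 3*(k + 1)**2 + 61)/((k + 5)*(k + 8)*(3*k**2 + 23*k + 38)).
Normal form (A,B,C) = (k + 1, k + 8, k**3 + 38*k**2/3 + 51*k + 190/3).
Key eq: (k + 1)·f(k+1) = (k + 7)·f(k) + (k**3 + 38*k**2/3 + 51*k + 190/3).
d = 6 from the (1,1,3) case.
Solve for f: f(k) = k*(k + 2)*(k + 4)*(k + 5)*(k**2 + 10*k + 27)/54 (degree 6 ≤ 6).
R(k) = B(k−1)·f(k)/C(k) = k*(k + 2)*(k + 4)*(k + 7)*(k**2 + 10*k + 27)/(18*(3*k**2 + 23*k + 38)); s_k = R·t_k = k*(k**2 + 10*k + 27)/(18*(k**3 + 10*k**2 + 27*k + 18)).
Verify: (3*k**2 + 23*k + 38)/(k**6 + 23*k**5 + 207*k**4 + 925*k**3 + 2144*k**2 + 2412*k + 1008) matches t_k.
Sum = s_(6) − s_(0); s_(6) = 41/756, s_(0) = 0 ⇒ 41/756.

Σ = 41/756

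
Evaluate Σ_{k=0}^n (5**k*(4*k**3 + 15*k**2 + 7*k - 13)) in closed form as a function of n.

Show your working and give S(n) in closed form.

S(n) = 5*5**n*n**3 + 15*5**n*n**2 + 5*5**n*n - 15*5**n + 2

Ratio r(k) = 5*(4*k**3 + 27*k**2 + 49*k + 13)/(4*k**3 + 15*k**2 + 7*k - 13).
Gosper form: A/B · C(k+1)/C(k) with A=5, B=1, C=k**3 + 15*k**2/4 + 7*k/4 - 13/4.
Key eq: (5)·f(k+1) = (1)·f(k) + (k**3 + 15*k**2/4 + 7*k/4 - 13/4).
deg f ≤ 3 (via 0,0,3).
Match coefficients ⇒ f(k) = (k**3 - 2*k - 2)/4.
Get s_k = R·t_k = 5**k*(k**3 - 2*k - 2) with R(k) = B(k−1)f(k)/C(k) = (k**3 - 2*k - 2)/(4*k**3 + 15*k**2 + 7*k - 13).
Δs = 5**k*(-k**3 - 8*k + 5*(k + 1)**3 - 18), as required.
Σ_(k=0)^n t_k = s_(n+1) − s_(0) = (5**(n + 1)*(n**3 + 3*n**2 + n - 3)) − (-2), i.e. 5*5**n*n**3 + 15*5**n*n**2 + 5*5**n*n - 15*5**n + 2.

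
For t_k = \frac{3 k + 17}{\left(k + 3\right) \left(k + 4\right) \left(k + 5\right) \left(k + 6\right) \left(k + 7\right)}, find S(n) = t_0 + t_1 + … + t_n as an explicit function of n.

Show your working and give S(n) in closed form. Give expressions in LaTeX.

Compute t_(k+1)/t_k: get (k + 3)*(3*k + 20)/((k + 8)*(3*k + 17)).
Factor: A=k + 3; B=k + 8; C=k + 17/3.
Set up (k + 3)·f(k+1) − (k + 7)·f(k) − (k + 17/3) = 0.
Degrees (1,1,1) ⇒ d ≤ 4.
Solve for f: f(k) = k*(k + 5)*(k**2 + 13*k + 54)/216 (degree 4 ≤ 4).
Certificate R = B(k−1)f/C = k*(k + 5)*(k + 7)*(k**2 + 13*k + 54)/(72*(3*k + 17)) gives s_k = k*(k**2 + 13*k + 54)/(72*(k**3 + 13*k**2 + 54*k + 72)).
Check: Δs_k = (3*k + 17)/(k**5 + 25*k**4 + 245*k**3 + 1175*k**2 + 2754*k + 2520). ✓
Evaluate: s_(n+1) = (n**3 + 16*n**2 + 83*n + 68)/(72*(n**3 + 16*n**2 + 83*n + 140)); subtract s_(0) = 0 ⇒ S(n) = (n**3 + 16*n**2 + 83*n + 68)/(72*(n**3 + 16*n**2 + 83*n + 140)).

S(n) = \frac{n^{3} + 16 n^{2} + 83 n + 68}{72 \left(n^{3} + 16 n^{2} + 83 n + 140\right)}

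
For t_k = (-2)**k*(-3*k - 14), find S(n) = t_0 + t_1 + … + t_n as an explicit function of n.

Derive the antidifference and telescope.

r(k) = 2*(-3*k - 17)/(3*k + 14) after simplifying.
Gosper form: A/B · C(k+1)/C(k) with A=-2, B=1, C=k + 14/3.
Need (-2)·f(k+1) − (1)·f(k) = k + 14/3.
Bound: deg f ≤ 1.
Solving with deg f ≤ 1: f(k) = -(k + 4)/3.
Get s_k = R·t_k = (-2)**k*(k + 4) with R(k) = B(k−1)f(k)/C(k) = -(k + 4)/(3*k + 14).
Check: Δs_k = (-2)**k*(-3*k - 14). ✓
Σ_(k=0)^n t_k = s_(n+1) − s_(0) = ((-2)**(n + 1)*(n + 5)) − (4), i.e. -2*(-2)**n*n - 10*(-2)**n - 4.

S(n) = -2*(-2)**n*n - 10*(-2)**n - 4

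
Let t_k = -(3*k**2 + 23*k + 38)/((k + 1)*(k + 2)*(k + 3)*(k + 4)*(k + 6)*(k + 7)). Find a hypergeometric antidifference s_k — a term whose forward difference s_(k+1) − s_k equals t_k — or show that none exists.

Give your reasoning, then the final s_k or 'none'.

s_k = k*(-k**2 - 10*k - 27)/(18*(k**3 + 10*k**2 + 27*k + 18))

t_(k+1)/t_k = (k + 1)*(k + 6)*(23*k + 3*(k + 1)**2 + 61)/((k + 5)*(k + 8)*(3*k**2 + 23*k + 38)).
So A=k + 1 and B=k + 8, with C=k**3 + 38*k**2/3 + 51*k + 190/3.
Solve (k + 1)·f(k+1) − (k + 7)·f(k) = k**3 + 38*k**2/3 + 51*k + 190/3.
d = 6 from the (1,1,3) case.
Solve for f: f(k) = k*(k + 2)*(k + 4)*(k + 5)*(k**2 + 10*k + 27)/54 (degree 6 ≤ 6).
R(k) = B(k−1)·f(k)/C(k) = k*(k + 2)*(k + 4)*(k + 7)*(k**2 + 10*k + 27)/(18*(3*k**2 + 23*k + 38)); s_k = R·t_k = k*(-k**2 - 10*k - 27)/(18*(k**3 + 10*k**2 + 27*k + 18)).
s_(k+1) − s_k = (-3*k**2 - 23*k - 38)/(k**6 + 23*k**5 + 207*k**4 + 925*k**3 + 2144*k**2 + 2412*k + 1008) = t_k.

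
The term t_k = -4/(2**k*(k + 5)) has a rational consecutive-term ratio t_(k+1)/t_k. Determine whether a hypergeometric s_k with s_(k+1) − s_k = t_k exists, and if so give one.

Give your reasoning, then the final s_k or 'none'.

none (Gosper's algorithm certifies no s_k)

Compute t_(k+1)/t_k: get (k + 5)/(2*(k + 6)).
Factor: A=k/2 + 5/2; B=k + 6; C=1.
Need (k/2 + 5/2)·f(k+1) − (k + 5)·f(k) = 1.
From deg A=1, deg B=1, deg C=0: d=-1.
Negative degree bound (-1): no f exists, t_k not Gosper-summable.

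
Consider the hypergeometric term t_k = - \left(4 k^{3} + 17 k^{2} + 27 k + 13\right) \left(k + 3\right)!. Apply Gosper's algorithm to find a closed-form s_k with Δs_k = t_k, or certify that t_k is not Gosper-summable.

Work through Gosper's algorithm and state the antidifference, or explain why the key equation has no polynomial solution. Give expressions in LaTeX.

Compute t_(k+1)/t_k: get (4*k**4 + 45*k**3 + 189*k**2 + 353*k + 244)/(4*k**3 + 17*k**2 + 27*k + 13).
Take A(k)=k + 4, B(k)=1, C(k)=k**3 + 17*k**2/4 + 27*k/4 + 13/4.
Key eq: (k + 4)·f(k+1) = (1)·f(k) + (k**3 + 17*k**2/4 + 27*k/4 + 13/4).
deg f ≤ 2 (via 1,0,3).
Solve for f: f(k) = (4*k**2 - 3*k + 3)/4 (degree 2 ≤ 2).
R(k) = B(k−1)·f(k)/C(k) = (4*k**2 - 3*k + 3)/(4*k**3 + 17*k**2 + 27*k + 13); s_k = R·t_k = -(4*k**2 - 3*k + 3)*factorial(k + 3).
Δs = -(4*k**3 + 17*k**2 + 27*k + 13)*factorial(k + 3), as required.

s_k = - \left(4 k^{2} - 3 k + 3\right) \left(k + 3\right)!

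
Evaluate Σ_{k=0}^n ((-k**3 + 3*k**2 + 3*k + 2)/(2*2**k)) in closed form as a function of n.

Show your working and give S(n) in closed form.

S(n) = 2**(-n - 1)*(2**(n + 1) + n**3 + 3*n**2 + 3*n)

The ratio is (k**3 - 6*k - 7)/(2*(k**3 - 3*k**2 - 3*k - 2)).
Take A(k)=1/2, B(k)=1, C(k)=k**3 - 3*k**2 - 3*k - 2.
Solve (1/2)·f(k+1) − (1)·f(k) = k**3 - 3*k**2 - 3*k - 2.
Degrees (0,0,3) ⇒ d ≤ 3.
Coefficient equations give f(k) = -2*(k - 1)*(k**2 + k + 1).
Get s_k = R·t_k = (k**3 - 1)/2**k with R(k) = B(k−1)f(k)/C(k) = -2*(k - 1)*(k**2 + k + 1)/(k**3 - 3*k**2 - 3*k - 2).
s_(k+1) − s_k = (-2*k**3 + (k + 1)**3 + 1)/(2*2**k) = t_k.
s_(n+1) = 2**(-n - 1)*n*(n**2 + 3*n + 3) and s_(0) = -1, so S(n) = 2**(-n - 1)*(2**(n + 1) + n**3 + 3*n**2 + 3*n).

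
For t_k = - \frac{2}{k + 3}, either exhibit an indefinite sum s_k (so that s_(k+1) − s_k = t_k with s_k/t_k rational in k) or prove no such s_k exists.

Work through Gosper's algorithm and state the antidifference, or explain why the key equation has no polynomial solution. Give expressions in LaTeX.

none (Gosper's algorithm certifies no s_k)

t_(k+1)/t_k = (k + 3)/(k + 4).
Take A(k)=k + 3, B(k)=k + 4, C(k)=1.
Set up (k + 3)·f(k+1) − (k + 3)·f(k) − (1) = 0.
Degrees (1,1,0) ⇒ d ≤ 0.
Put f(k) = c0: A·f(k+1) − B(k−1)·f(k) − C = -1; need -1 = 0 — inconsistent ⇒ no f, not summable.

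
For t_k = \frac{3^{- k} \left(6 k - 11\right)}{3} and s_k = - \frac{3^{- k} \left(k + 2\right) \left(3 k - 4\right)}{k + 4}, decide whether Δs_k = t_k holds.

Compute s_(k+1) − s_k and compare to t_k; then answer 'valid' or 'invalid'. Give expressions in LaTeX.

Invalid: residual \frac{4 \cdot 3^{- k} \left(- 3 k^{2} - 11 k + 28\right)}{3 \left(k^{2} + 9 k + 20\right)} ≠ 0.

s_(k+1) = -(k + 3)*(3*k - 1)/(3*3**k*(k + 5))
s_(k+1) − s_k = (6*k**3 + 31*k**2 - 23*k - 108)/(3*3**k*(k**2 + 9*k + 20))
(s_(k+1) − s_k) − t_k = 4*(-3*k**2 - 11*k + 28)/(3*3**k*(k**2 + 9*k + 20))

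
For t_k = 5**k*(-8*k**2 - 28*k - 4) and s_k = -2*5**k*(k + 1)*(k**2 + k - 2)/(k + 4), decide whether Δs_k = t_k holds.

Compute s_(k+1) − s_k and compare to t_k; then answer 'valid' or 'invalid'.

Invalid: residual 5**k*(24*k**3 + 174*k**2 + 342*k + 60)/(k**2 + 9*k + 20) ≠ 0.

s_(k+1) = 10*5**k*k*(-k**2 - 5*k - 6)/(k + 5)
s_(k+1) − s_k = 5**k*(-8*k**4 - 76*k**3 - 242*k**2 - 254*k - 20)/(k**2 + 9*k + 20)
(s_(k+1) − s_k) − t_k = 5**k*(24*k**3 + 174*k**2 + 342*k + 60)/(k**2 + 9*k + 20)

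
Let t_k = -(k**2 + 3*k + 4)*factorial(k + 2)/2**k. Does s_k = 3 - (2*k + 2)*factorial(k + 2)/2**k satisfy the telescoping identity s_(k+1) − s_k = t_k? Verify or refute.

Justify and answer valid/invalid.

s_(k+1) = -2**(-k - 1)*(2*k + 4)*factorial(k + 3) + 3
s_(k+1) − s_k = -(k**2 + 3*k + 4)*factorial(k + 2)/2**k
(s_(k+1) − s_k) − t_k = 0

valid (s_(k+1) − s_k reduces to t_k)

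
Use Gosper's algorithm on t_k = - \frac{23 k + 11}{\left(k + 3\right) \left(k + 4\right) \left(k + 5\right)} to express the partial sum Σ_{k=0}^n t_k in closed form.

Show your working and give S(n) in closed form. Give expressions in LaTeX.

S(n) = \frac{- 10 n^{2} - 21 n - 11}{3 \left(n^{2} + 9 n + 20\right)}

t_(k+1)/t_k = (k + 3)*(23*k + 34)/((k + 6)*(23*k + 11)).
Factor: A=k + 3; B=k + 6; C=k + 11/23.
Need (k + 3)·f(k+1) − (k + 5)·f(k) = k + 11/23.
From deg A=1, deg B=1, deg C=1: d=2.
Solve for f: f(k) = k*(10*k + 1)/69 (degree 2 ≤ 2).
Get s_k = R·t_k = k*(-10*k - 1)/(3*(k + 3)*(k + 4)) with R(k) = B(k−1)f(k)/C(k) = k*(k + 5)*(10*k + 1)/(3*(23*k + 11)).
s_(k+1) − s_k = (-23*k - 11)/(k**3 + 12*k**2 + 47*k + 60) = t_k.
s_(n+1) = (-10*n**2 - 21*n - 11)/(3*(n**2 + 9*n + 20)) and s_(0) = 0, so S(n) = (-10*n**2 - 21*n - 11)/(3*(n**2 + 9*n + 20)).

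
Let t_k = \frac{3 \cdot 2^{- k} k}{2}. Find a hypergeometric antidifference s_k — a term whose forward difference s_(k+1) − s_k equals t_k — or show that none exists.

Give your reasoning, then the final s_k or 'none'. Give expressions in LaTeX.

t_(k+1)/t_k = (k + 1)/(2*k).
Normal form (A,B,C) = (1/2, 1, k).
Set up (1/2)·f(k+1) − (1)·f(k) − (k) = 0.
deg f ≤ 1 (via 0,0,1).
Solving with deg f ≤ 1: f(k) = -2*(k + 1).
Then R = B(k−1)f/C = -2*(k + 1)/k, so s_k = R(k)·t_k = 3*(-k - 1)/2**k.
Verify: 3*k/(2*2**k) matches t_k.

s_k = 3 \cdot 2^{- k} \left(- k - 1\right)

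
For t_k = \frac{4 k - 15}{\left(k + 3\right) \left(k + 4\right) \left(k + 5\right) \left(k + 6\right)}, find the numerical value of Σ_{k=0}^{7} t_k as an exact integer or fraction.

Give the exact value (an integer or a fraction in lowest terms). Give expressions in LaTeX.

Σ = -19/330

Step 1: r(k) = (k + 3)*(4*k - 11)/((k + 7)*(4*k - 15)).
Factor: A=k + 3; B=k + 7; C=k - 15/4.
f must satisfy (k + 3)·f(k+1) − (k + 6)·f(k) = k - 15/4.
Degrees (1,1,1) ⇒ d ≤ 3.
Match coefficients ⇒ f(k) = -k*(k**2 + 12*k + 87)/80.
Certificate R = B(k−1)f/C = -k*(k + 6)*(k**2 + 12*k + 87)/(20*(4*k - 15)) gives s_k = k*(-k**2 - 12*k - 87)/(20*(k + 3)*(k + 4)*(k + 5)).
Δs = (4*k - 15)/(k**4 + 18*k**3 + 119*k**2 + 342*k + 360), as required.
Sum = s_(8) − s_(0); s_(8) = -19/330, s_(0) = 0 ⇒ -19/330.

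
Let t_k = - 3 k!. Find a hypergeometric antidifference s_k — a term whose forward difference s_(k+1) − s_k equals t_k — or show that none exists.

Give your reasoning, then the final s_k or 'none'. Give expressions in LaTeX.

none — t_k is not Gosper-summable

Compute t_(k+1)/t_k: get k + 1.
Factor: A=k + 1; B=1; C=1.
Set up (k + 1)·f(k+1) − (1)·f(k) − (1) = 0.
d = -1 from the (1,0,0) case.
Negative degree bound (-1): no f exists, t_k not Gosper-summable.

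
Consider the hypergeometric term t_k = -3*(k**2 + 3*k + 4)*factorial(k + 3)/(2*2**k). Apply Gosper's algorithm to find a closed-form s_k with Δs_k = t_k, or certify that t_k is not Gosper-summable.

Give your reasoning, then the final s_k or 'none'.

s_k = -3*k*factorial(k + 3)/2**k

t_(k+1)/t_k = (k + 4)*(3*k + (k + 1)**2 + 7)/(2*(k**2 + 3*k + 4)).
Gosper form: A/B · C(k+1)/C(k) with A=k/2 + 2, B=1, C=k**2 + 3*k + 4.
Key eq: (k/2 + 2)·f(k+1) = (1)·f(k) + (k**2 + 3*k + 4).
deg f ≤ 1 (via 1,0,2).
Coefficient equations give f(k) = 2*k.
So s_k = (B(k−1)f/C)·t_k = (2*k/(k**2 + 3*k + 4))·t_k = -3*k*factorial(k + 3)/2**k.
Verify: -3*(k**2 + 3*k + 4)*factorial(k + 3)/(2*2**k) matches t_k.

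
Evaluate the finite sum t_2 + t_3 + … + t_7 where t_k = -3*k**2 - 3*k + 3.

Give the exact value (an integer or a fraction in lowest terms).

Σ = -480

Step 1: r(k) = (k + (k + 1)**2)/(k**2 + k - 1).
Factor: A=1; B=1; C=k**2 + k - 1.
f must satisfy (1)·f(k+1) − (1)·f(k) = k**2 + k - 1.
Bound: deg f ≤ 3.
A polynomial solution: f(k) = k*(k - 2)*(k + 2)/3.
Get s_k = R·t_k = k*(4 - k**2) with R(k) = B(k−1)f(k)/C(k) = k*(k - 2)*(k + 2)/(3*(k**2 + k - 1)).
s_(k+1) − s_k = -3*k**2 - 3*k + 3 = t_k.
Telescoping: Σ = s_(8) − s_(2) = -480 − (0) = -480.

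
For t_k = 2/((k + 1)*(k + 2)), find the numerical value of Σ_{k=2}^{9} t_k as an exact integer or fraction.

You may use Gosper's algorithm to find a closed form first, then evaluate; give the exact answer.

Σ = 16/33

Ratio r(k) = (k + 1)/(k + 3).
Factor: A=k + 1; B=k + 3; C=1.
Set up (k + 1)·f(k+1) − (k + 2)·f(k) − (1) = 0.
From deg A=1, deg B=1, deg C=0: d=1.
A polynomial solution: f(k) = k.
Certificate R = B(k−1)f/C = k*(k + 2) gives s_k = 2*k/(k + 1).
Verify: 2/(k**2 + 3*k + 2) matches t_k.
Evaluate s at k=10 and k=2: 20/11 and 4/3; difference 16/33.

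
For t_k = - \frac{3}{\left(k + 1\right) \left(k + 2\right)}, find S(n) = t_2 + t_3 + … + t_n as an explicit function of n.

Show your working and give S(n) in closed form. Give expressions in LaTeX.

Ratio r(k) = (k + 1)/(k + 3).
Gosper form: A/B · C(k+1)/C(k) with A=k + 1, B=k + 3, C=1.
Solve (k + 1)·f(k+1) − (k + 2)·f(k) = 1.
From deg A=1, deg B=1, deg C=0: d=1.
Solve for f: f(k) = k (degree 1 ≤ 1).
Then R = B(k−1)f/C = k*(k + 2), so s_k = R(k)·t_k = -3*k/(k + 1).
Δs = -3/(k**2 + 3*k + 2), as required.
Telescope: S(n) = s_(n+1) − s_(2) = 3*(-n - 1)/(n + 2) − (-2) = (1 - n)/(n + 2).

S(n) = \frac{1 - n}{n + 2}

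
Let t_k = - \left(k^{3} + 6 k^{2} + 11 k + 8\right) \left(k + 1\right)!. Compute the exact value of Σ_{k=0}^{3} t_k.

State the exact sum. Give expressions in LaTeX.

Σ = -3360

Ratio r(k) = (k**4 + 11*k**3 + 44*k**2 + 78*k + 52)/(k**3 + 6*k**2 + 11*k + 8).
Normal form (A,B,C) = (k + 2, 1, k**3 + 6*k**2 + 11*k + 8).
Need (k + 2)·f(k+1) − (1)·f(k) = k**3 + 6*k**2 + 11*k + 8.
d = 2 from the (1,0,3) case.
Match coefficients ⇒ f(k) = k*(k + 3).
Certificate R = B(k−1)f/C = k*(k + 3)/(k**3 + 6*k**2 + 11*k + 8) gives s_k = -k*(k + 3)*factorial(k + 1).
Verify: -(k**3 + 6*k**2 + 11*k + 8)*factorial(k + 1) matches t_k.
Σ_(k=0)^(3) t_k = s_(4) − s_(0) = -3360 − (0) = -3360.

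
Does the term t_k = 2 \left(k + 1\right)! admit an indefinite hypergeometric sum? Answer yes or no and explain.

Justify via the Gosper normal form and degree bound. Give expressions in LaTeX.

Step 1: r(k) = k + 2.
Gosper form: A/B · C(k+1)/C(k) with A=k + 2, B=1, C=1.
Solve (k + 2)·f(k+1) − (1)·f(k) = 1.
Degrees (1,0,0) ⇒ d ≤ -1.
deg f ≤ -1 is impossible — no certificate.

No; the degree bound rules out any f.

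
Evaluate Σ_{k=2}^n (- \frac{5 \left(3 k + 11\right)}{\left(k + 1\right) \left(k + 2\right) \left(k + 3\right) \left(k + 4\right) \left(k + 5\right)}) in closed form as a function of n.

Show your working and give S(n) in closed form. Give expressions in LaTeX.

S(n) = \frac{5 \left(- n^{3} - 10 n^{2} - 31 n + 42\right)}{72 \left(n^{3} + 10 n^{2} + 31 n + 30\right)}

The ratio is (k + 1)*(3*k + 14)/((k + 6)*(3*k + 11)).
Factor: A=k + 1; B=k + 6; C=k + 11/3.
f must satisfy (k + 1)·f(k+1) − (k + 5)·f(k) = k + 11/3.
deg f ≤ 4 (via 1,1,1).
Solving with deg f ≤ 4: f(k) = k*(k + 3)*(k**2 + 7*k + 14)/24.
Get s_k = R·t_k = 5*k*(-k**2 - 7*k - 14)/(8*(k**3 + 7*k**2 + 14*k + 8)) with R(k) = B(k−1)f(k)/C(k) = k*(k + 3)*(k + 5)*(k**2 + 7*k + 14)/(8*(3*k + 11)).
Check: Δs_k = 5*(-3*k - 11)/(k**5 + 15*k**4 + 85*k**3 + 225*k**2 + 274*k + 120). ✓
Telescope: S(n) = s_(n+1) − s_(2) = 5*(-n**3 - 10*n**2 - 31*n - 22)/(8*(n**3 + 10*n**2 + 31*n + 30)) − (-5/9) = 5*(-n**3 - 10*n**2 - 31*n + 42)/(72*(n**3 + 10*n**2 + 31*n + 30)).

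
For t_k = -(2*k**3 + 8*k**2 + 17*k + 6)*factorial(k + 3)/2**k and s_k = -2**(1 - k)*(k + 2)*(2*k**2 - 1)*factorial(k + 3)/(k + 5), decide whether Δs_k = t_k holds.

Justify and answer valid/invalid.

s_(k+1) = -(k + 3)*(2*k**2 + 4*k + 1)*factorial(k + 4)/(2**k*(k + 6))
s_(k+1) − s_k = -(2*k**5 + 24*k**4 + 111*k**3 + 274*k**2 + 303*k + 84)*factorial(k + 3)/(2**k*(k + 5)*(k + 6))
(s_(k+1) − s_k) − t_k = 3*(2*k**4 + 18*k**3 + 53*k**2 + 91*k + 32)*factorial(k + 3)/(2**k*(k + 5)*(k + 6))

Invalid: residual 3*(2*k**4 + 18*k**3 + 53*k**2 + 91*k + 32)*factorial(k + 3)/(2**k*(k + 5)*(k + 6)) ≠ 0.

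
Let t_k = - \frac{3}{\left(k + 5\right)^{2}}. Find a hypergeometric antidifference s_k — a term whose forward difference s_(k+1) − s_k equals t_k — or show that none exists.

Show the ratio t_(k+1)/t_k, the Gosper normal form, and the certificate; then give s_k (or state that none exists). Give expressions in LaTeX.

t_(k+1)/t_k = (k + 5)**2/(k + 6)**2.
Factor: A=k**2 + 10*k + 25; B=k**2 + 12*k + 36; C=1.
Set up (k**2 + 10*k + 25)·f(k+1) − (k**2 + 10*k + 25)·f(k) − (1) = 0.
Bound: deg f ≤ 0.
f = c0 ⇒ A·f(k+1) − B(k−1)·f(k) − C = -1. The system {-1 = 0} is inconsistent; no antidifference.

no hypergeometric antidifference exists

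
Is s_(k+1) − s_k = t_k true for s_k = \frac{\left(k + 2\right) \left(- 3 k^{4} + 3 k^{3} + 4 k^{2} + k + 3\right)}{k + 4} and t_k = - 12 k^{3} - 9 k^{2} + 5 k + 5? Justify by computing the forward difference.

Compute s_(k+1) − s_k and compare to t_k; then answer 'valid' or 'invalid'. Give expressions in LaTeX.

s_(k+1) = (-3*k**5 - 18*k**4 - 32*k**3 - 9*k**2 + 26*k + 24)/(k + 5)
s_(k+1) − s_k = (-12*k**5 - 99*k**4 - 196*k**3 - 60*k**2 + 97*k + 66)/(k**2 + 9*k + 20)
(s_(k+1) − s_k) − t_k = 2*(9*k**4 + 60*k**3 + 35*k**2 - 24*k - 17)/(k**2 + 9*k + 20)

Invalid: residual \frac{2 \left(9 k^{4} + 60 k^{3} + 35 k^{2} - 24 k - 17\right)}{k^{2} + 9 k + 20} ≠ 0.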